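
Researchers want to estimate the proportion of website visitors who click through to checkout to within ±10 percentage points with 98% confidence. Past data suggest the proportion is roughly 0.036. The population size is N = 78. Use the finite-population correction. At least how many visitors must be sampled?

For a proportion with margin E = 0.1 at 98% confidence, z = 2.326.
n = p̂(1−p̂)(z/E)² = 0.036 × 0.964 × (2.326/0.1)² = 18.78 — call this n₀.
Finite-population correction with N = 78: n = n₀ / (1 + (n₀−1)/N) = 18.78 / 1.228 = 15.29
Round up: n = 16.

16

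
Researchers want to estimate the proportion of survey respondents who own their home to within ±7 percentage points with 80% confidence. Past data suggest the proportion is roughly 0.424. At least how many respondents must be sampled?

For a proportion with margin E = 0.07 at 80% confidence, z = 1.282.
n = p̂(1−p̂)(z/E)² = 0.424 × 0.576 × (1.282/0.07)² = 81.92
Round up: n = 82.

82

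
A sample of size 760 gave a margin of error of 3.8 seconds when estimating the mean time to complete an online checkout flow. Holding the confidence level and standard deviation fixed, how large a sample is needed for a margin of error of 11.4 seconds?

85

Margin of error scales as 1/√n, so n₂ = n₁·(E₁/E₂)².
n₂ = 760 × (3.8/11.4)² = 760 × 0.1111 = 84.44
Round up: n₂ = 85.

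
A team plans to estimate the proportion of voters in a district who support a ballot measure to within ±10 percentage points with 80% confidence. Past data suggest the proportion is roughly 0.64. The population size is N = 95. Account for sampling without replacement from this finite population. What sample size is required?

For a proportion with margin E = 0.1 at 80% confidence, z = 1.282.
n = p̂(1−p̂)(z/E)² = 0.64 × 0.36 × (1.282/0.1)² = 37.87 — call this n₀.
Finite-population correction with N = 95: n = n₀ / (1 + (n₀−1)/N) = 37.87 / 1.388 = 27.28
Round up: n = 28.

28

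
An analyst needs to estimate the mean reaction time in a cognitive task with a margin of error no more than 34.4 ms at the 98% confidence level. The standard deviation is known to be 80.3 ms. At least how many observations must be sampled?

30

For a mean, the margin of error is E = z·σ/√n, so n = (zσ/E)².
At 98% confidence, z = 2.326.
n = (2.326 × 80.3 / 34.4)² = 29.48
Round up: n = 30.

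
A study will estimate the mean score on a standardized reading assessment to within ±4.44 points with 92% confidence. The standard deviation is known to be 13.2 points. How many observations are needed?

For a mean, the margin of error is E = z·σ/√n, so n = (zσ/E)².
At 92% confidence, z = 1.751.
n = (1.751 × 13.2 / 4.44)² = 27.10
Round up: n = 28.

28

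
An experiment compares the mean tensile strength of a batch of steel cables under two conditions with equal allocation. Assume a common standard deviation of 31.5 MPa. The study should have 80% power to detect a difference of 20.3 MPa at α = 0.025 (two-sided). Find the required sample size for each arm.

46 per group

For two equal groups, n per group = 2·((z_{α/2} + z_β)·σ/δ)².
z_{α/2} = 2.241; z_β = 0.842 (power 80%).
n = 2 × (3.083 × 31.5 / 20.3)² = 2 × 22.89 = 45.78
Round up: n = 46 per group.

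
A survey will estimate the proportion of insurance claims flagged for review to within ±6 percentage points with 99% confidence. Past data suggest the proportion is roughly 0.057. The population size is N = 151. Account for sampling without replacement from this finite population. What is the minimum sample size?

61

For a proportion with margin E = 0.06 at 99% confidence, z = 2.576.
n = p̂(1−p̂)(z/E)² = 0.057 × 0.943 × (2.576/0.06)² = 99.08 — call this n₀.
Finite-population correction with N = 151: n = n₀ / (1 + (n₀−1)/N) = 99.08 / 1.65 = 60.05
Round up: n = 61.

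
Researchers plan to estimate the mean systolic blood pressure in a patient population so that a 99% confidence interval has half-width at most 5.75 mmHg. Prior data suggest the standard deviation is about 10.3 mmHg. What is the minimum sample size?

22

For a mean, the margin of error is E = z·σ/√n, so n = (zσ/E)².
At 99% confidence, z = 2.576.
n = (2.576 × 10.3 / 5.75)² = 21.29
Round up: n = 22.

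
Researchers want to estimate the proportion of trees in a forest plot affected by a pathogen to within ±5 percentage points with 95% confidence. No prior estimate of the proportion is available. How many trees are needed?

385

For a proportion with margin E = 0.05 at 95% confidence, z = 1.960.
With no prior estimate, use p = 0.5, which maximizes p(1−p) at 0.25.
n = 0.25 × (z/E)² = 0.25 × (1.960/0.05)² = 384.16
Round up: n = 385.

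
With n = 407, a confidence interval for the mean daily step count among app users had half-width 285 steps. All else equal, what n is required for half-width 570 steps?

n = 102

Margin of error scales as 1/√n, so n₂ = n₁·(E₁/E₂)².
n₂ = 407 × (285/570)² = 407 × 0.25 = 101.75
Round up: n₂ = 102.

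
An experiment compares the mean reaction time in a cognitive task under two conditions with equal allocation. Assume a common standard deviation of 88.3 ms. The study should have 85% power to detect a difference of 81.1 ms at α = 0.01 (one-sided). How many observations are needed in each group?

27 per group

For two equal groups, n per group = 2·((z_α + z_β)·σ/δ)².
z_α = 2.326; z_β = 1.036 (power 85%).
n = 2 × (3.362 × 88.3 / 81.1)² = 2 × 13.40 = 26.80
Round up: n = 27 per group.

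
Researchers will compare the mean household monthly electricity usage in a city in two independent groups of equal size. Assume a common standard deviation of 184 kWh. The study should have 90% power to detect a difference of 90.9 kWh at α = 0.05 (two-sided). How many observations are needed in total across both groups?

174 total

For two equal groups, n per group = 2·((z_{α/2} + z_β)·σ/δ)².
z_{α/2} = 1.960; z_β = 1.282 (power 90%).
n = 2 × (3.242 × 184 / 90.9)² = 2 × 43.07 = 86.14
Round up: n = 87 per group.
Total across both groups: 2 × 87 = 174.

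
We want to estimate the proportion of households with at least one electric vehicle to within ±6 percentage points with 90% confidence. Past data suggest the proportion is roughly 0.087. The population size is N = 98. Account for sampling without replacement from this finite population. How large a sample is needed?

For a proportion with margin E = 0.06 at 90% confidence, z = 1.645.
n = p̂(1−p̂)(z/E)² = 0.087 × 0.913 × (1.645/0.06)² = 59.71 — call this n₀.
Finite-population correction with N = 98: n = n₀ / (1 + (n₀−1)/N) = 59.71 / 1.599 = 37.34
Round up: n = 38.

n = 38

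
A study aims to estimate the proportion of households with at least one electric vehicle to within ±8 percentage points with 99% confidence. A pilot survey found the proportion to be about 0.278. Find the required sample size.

209

For a proportion with margin E = 0.08 at 99% confidence, z = 2.576.
n = p̂(1−p̂)(z/E)² = 0.278 × 0.722 × (2.576/0.08)² = 208.11
Round up: n = 209.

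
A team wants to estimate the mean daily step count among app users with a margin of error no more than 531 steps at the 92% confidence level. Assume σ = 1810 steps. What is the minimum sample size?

36

For a mean, the margin of error is E = z·σ/√n, so n = (zσ/E)².
At 92% confidence, z = 1.751.
n = (1.751 × 1810 / 531)² = 35.62
Round up: n = 36.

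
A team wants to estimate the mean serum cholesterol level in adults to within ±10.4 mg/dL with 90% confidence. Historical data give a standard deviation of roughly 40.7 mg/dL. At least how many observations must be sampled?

For a mean, the margin of error is E = z·σ/√n, so n = (zσ/E)².
At 90% confidence, z = 1.645.
n = (1.645 × 40.7 / 10.4)² = 41.44
Round up: n = 42.

42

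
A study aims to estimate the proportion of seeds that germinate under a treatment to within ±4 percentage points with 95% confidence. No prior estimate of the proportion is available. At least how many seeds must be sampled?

For a proportion with margin E = 0.04 at 95% confidence, z = 1.960.
With no prior estimate, use p = 0.5, which maximizes p(1−p) at 0.25.
n = 0.25 × (z/E)² = 0.25 × (1.960/0.04)² = 600.25
Round up: n = 601.

601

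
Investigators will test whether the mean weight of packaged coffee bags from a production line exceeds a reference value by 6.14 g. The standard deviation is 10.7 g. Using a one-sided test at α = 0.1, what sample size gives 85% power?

17

For a one-sample z-test, n = ((z_α + z_β)·σ/δ)².
z_α = 1.282 (one-sided α = 0.1); z_β = 1.036 (power 85% → β = 0.15).
n = (2.318 × 10.7 / 6.14)² = 16.32
Round up: n = 17.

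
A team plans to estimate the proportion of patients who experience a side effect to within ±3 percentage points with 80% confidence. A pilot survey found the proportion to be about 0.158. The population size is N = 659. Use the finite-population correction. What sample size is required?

For a proportion with margin E = 0.03 at 80% confidence, z = 1.282.
n = p̂(1−p̂)(z/E)² = 0.158 × 0.842 × (1.282/0.03)² = 242.94 — call this n₀.
Finite-population correction with N = 659: n = n₀ / (1 + (n₀−1)/N) = 242.94 / 1.367 = 177.72
Round up: n = 178.

n = 178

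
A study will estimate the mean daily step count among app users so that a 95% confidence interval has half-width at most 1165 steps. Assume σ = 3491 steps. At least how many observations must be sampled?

For a mean, the margin of error is E = z·σ/√n, so n = (zσ/E)².
At 95% confidence, z = 1.960.
n = (1.960 × 3491 / 1165)² = 34.50
Round up: n = 35.

35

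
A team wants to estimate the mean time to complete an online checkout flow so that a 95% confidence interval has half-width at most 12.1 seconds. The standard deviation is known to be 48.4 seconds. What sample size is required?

For a mean, the margin of error is E = z·σ/√n, so n = (zσ/E)².
At 95% confidence, z = 1.960.
n = (1.960 × 48.4 / 12.1)² = 61.47
Round up: n = 62.

62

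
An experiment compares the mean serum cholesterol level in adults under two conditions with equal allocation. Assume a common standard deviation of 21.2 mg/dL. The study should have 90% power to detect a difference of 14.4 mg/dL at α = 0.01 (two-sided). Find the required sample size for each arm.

65 per group

For two equal groups, n per group = 2·((z_{α/2} + z_β)·σ/δ)².
z_{α/2} = 2.576; z_β = 1.282 (power 90%).
n = 2 × (3.858 × 21.2 / 14.4)² = 2 × 32.26 = 64.52
Round up: n = 65 per group.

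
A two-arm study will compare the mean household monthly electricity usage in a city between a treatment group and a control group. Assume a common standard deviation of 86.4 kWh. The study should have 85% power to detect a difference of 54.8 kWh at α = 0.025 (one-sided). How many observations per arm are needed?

45 per group

For two equal groups, n per group = 2·((z_α + z_β)·σ/δ)².
z_α = 1.960; z_β = 1.036 (power 85%).
n = 2 × (2.996 × 86.4 / 54.8)² = 2 × 22.31 = 44.62
Round up: n = 45 per group.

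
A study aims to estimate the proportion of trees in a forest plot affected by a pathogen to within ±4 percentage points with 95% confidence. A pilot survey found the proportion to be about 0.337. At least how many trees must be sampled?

537

For a proportion with margin E = 0.04 at 95% confidence, z = 1.960.
n = p̂(1−p̂)(z/E)² = 0.337 × 0.663 × (1.960/0.04)² = 536.46
Round up: n = 537.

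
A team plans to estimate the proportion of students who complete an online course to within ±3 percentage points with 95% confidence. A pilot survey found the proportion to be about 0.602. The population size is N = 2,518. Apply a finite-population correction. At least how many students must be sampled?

For a proportion with margin E = 0.03 at 95% confidence, z = 1.960.
n = p̂(1−p̂)(z/E)² = 0.602 × 0.398 × (1.960/0.03)² = 1022.70 — call this n₀.
Finite-population correction with N = 2,518: n = n₀ / (1 + (n₀−1)/N) = 1022.70 / 1.406 = 727.38
Round up: n = 728.

728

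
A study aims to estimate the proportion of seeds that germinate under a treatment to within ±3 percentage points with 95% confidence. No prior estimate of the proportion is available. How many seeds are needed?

1068

For a proportion with margin E = 0.03 at 95% confidence, z = 1.960.
With no prior estimate, use p = 0.5, which maximizes p(1−p) at 0.25.
n = 0.25 × (z/E)² = 0.25 × (1.960/0.03)² = 1067.11
Round up: n = 1068.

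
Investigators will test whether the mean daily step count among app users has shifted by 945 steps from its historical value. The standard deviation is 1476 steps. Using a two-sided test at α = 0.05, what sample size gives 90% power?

For a one-sample z-test, n = ((z_{α/2} + z_β)·σ/δ)².
z_{α/2} = 1.960 (two-sided α = 0.05); z_β = 1.282 (power 90% → β = 0.1).
n = (3.242 × 1476 / 945)² = 25.64
Round up: n = 26.

26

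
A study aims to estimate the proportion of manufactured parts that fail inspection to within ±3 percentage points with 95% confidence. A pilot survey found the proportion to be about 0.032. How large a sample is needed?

For a proportion with margin E = 0.03 at 95% confidence, z = 1.960.
n = p̂(1−p̂)(z/E)² = 0.032 × 0.968 × (1.960/0.03)² = 132.22
Round up: n = 133.

133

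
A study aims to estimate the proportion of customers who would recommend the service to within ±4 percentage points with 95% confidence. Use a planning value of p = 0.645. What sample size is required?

550

For a proportion with margin E = 0.04 at 95% confidence, z = 1.960.
n = p̂(1−p̂)(z/E)² = 0.645 × 0.355 × (1.960/0.04)² = 549.77
Round up: n = 550.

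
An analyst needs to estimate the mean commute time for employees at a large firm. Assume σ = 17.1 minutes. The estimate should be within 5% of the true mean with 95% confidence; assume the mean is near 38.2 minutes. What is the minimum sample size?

308

For a mean, the margin of error is E = z·σ/√n, so n = (zσ/E)².
At 95% confidence, z = 1.960.
E = 5% of 38.2 = 1.91 minutes.
n = (1.960 × 17.1 / 1.91)² = 307.92
Round up: n = 308.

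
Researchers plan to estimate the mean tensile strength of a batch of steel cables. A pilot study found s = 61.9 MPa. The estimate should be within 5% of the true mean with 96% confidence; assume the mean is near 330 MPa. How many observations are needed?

60

For a mean, the margin of error is E = z·σ/√n, so n = (zσ/E)².
At 96% confidence, z = 2.054.
E = 5% of 330 = 16.5 MPa.
n = (2.054 × 61.9 / 16.5)² = 59.38
Round up: n = 60.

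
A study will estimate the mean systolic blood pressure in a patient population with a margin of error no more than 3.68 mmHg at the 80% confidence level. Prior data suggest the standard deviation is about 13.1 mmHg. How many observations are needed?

For a mean, the margin of error is E = z·σ/√n, so n = (zσ/E)².
At 80% confidence, z = 1.282.
n = (1.282 × 13.1 / 3.68)² = 20.83
Round up: n = 21.

21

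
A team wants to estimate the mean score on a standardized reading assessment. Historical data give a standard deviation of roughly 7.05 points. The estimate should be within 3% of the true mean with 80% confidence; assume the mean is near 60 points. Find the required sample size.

For a mean, the margin of error is E = z·σ/√n, so n = (zσ/E)².
At 80% confidence, z = 1.282.
E = 3% of 60 = 1.8 points.
n = (1.282 × 7.05 / 1.8)² = 25.21
Round up: n = 26.

26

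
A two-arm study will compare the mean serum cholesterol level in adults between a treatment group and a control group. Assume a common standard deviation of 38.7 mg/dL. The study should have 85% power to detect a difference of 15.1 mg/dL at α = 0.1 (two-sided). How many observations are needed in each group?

95 per group

For two equal groups, n per group = 2·((z_{α/2} + z_β)·σ/δ)².
z_{α/2} = 1.645; z_β = 1.036 (power 85%).
n = 2 × (2.681 × 38.7 / 15.1)² = 2 × 47.21 = 94.42
Round up: n = 95 per group.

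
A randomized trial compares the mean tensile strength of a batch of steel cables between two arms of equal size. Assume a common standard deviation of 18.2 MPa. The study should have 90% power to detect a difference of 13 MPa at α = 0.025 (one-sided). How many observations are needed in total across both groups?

84 total

For two equal groups, n per group = 2·((z_α + z_β)·σ/δ)².
z_α = 1.960; z_β = 1.282 (power 90%).
n = 2 × (3.242 × 18.2 / 13)² = 2 × 20.60 = 41.20
Round up: n = 42 per group.
Total across both groups: 2 × 42 = 84.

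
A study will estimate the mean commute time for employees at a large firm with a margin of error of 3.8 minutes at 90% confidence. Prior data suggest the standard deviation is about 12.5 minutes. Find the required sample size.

30

For a mean, the margin of error is E = z·σ/√n, so n = (zσ/E)².
At 90% confidence, z = 1.645.
n = (1.645 × 12.5 / 3.8)² = 29.28
Round up: n = 30.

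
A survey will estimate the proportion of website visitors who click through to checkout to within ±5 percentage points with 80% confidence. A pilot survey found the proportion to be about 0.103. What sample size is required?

For a proportion with margin E = 0.05 at 80% confidence, z = 1.282.
n = p̂(1−p̂)(z/E)² = 0.103 × 0.897 × (1.282/0.05)² = 60.74
Round up: n = 61.

61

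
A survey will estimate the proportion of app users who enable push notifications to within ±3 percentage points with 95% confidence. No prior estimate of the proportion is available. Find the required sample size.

For a proportion with margin E = 0.03 at 95% confidence, z = 1.960.
With no prior estimate, use p = 0.5, which maximizes p(1−p) at 0.25.
n = 0.25 × (z/E)² = 0.25 × (1.960/0.03)² = 1067.11
Round up: n = 1068.

1068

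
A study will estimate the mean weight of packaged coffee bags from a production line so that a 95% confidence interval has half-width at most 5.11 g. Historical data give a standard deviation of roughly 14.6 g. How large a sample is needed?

n = 32

For a mean, the margin of error is E = z·σ/√n, so n = (zσ/E)².
At 95% confidence, z = 1.960.
n = (1.960 × 14.6 / 5.11)² = 31.36
Round up: n = 32.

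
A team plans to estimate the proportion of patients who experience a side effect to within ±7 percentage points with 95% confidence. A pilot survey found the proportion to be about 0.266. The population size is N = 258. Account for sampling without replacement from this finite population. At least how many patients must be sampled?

97

For a proportion with margin E = 0.07 at 95% confidence, z = 1.960.
n = p̂(1−p̂)(z/E)² = 0.266 × 0.734 × (1.960/0.07)² = 153.07 — call this n₀.
Finite-population correction with N = 258: n = n₀ / (1 + (n₀−1)/N) = 153.07 / 1.589 = 96.33
Round up: n = 97.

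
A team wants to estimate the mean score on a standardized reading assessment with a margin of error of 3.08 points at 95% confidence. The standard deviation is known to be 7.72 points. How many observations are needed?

For a mean, the margin of error is E = z·σ/√n, so n = (zσ/E)².
At 95% confidence, z = 1.960.
n = (1.960 × 7.72 / 3.08)² = 24.13
Round up: n = 25.

25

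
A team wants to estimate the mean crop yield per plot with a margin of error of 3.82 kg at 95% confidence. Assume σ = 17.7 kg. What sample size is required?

For a mean, the margin of error is E = z·σ/√n, so n = (zσ/E)².
At 95% confidence, z = 1.960.
n = (1.960 × 17.7 / 3.82)² = 82.48
Round up: n = 83.

n = 83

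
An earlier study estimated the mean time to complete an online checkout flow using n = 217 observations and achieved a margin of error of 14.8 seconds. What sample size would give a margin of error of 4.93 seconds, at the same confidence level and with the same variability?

1956

Margin of error scales as 1/√n, so n₂ = n₁·(E₁/E₂)².
n₂ = 217 × (14.8/4.93)² = 217 × 9.012 = 1955.60
Round up: n₂ = 1956.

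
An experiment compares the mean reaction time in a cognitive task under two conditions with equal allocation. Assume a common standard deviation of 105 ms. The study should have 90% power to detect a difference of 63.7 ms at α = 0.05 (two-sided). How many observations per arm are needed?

For two equal groups, n per group = 2·((z_{α/2} + z_β)·σ/δ)².
z_{α/2} = 1.960; z_β = 1.282 (power 90%).
n = 2 × (3.242 × 105 / 63.7)² = 2 × 28.56 = 57.12
Round up: n = 58 per group.

58 per group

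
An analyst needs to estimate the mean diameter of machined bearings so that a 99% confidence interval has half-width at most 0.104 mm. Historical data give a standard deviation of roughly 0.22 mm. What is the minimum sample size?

n = 30

For a mean, the margin of error is E = z·σ/√n, so n = (zσ/E)².
At 99% confidence, z = 2.576.
n = (2.576 × 0.22 / 0.104)² = 29.69
Round up: n = 30.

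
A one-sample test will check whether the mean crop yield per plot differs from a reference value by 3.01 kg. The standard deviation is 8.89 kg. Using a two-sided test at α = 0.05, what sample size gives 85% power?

For a one-sample z-test, n = ((z_{α/2} + z_β)·σ/δ)².
z_{α/2} = 1.960 (two-sided α = 0.05); z_β = 1.036 (power 85% → β = 0.15).
n = (2.996 × 8.89 / 3.01)² = 78.30
Round up: n = 79.

79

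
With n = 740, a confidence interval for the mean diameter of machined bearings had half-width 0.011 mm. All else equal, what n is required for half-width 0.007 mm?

1828

Margin of error scales as 1/√n, so n₂ = n₁·(E₁/E₂)².
n₂ = 740 × (0.011/0.007)² = 740 × 2.469 = 1827.06
Round up: n₂ = 1828.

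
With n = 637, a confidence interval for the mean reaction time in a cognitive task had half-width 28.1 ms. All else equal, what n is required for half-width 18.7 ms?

Margin of error scales as 1/√n, so n₂ = n₁·(E₁/E₂)².
n₂ = 637 × (28.1/18.7)² = 637 × 2.258 = 1438.35
Round up: n₂ = 1439.

1439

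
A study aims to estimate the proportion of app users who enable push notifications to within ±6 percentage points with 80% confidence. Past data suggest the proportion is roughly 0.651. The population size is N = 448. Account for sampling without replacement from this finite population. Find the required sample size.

85

For a proportion with margin E = 0.06 at 80% confidence, z = 1.282.
n = p̂(1−p̂)(z/E)² = 0.651 × 0.349 × (1.282/0.06)² = 103.72 — call this n₀.
Finite-population correction with N = 448: n = n₀ / (1 + (n₀−1)/N) = 103.72 / 1.229 = 84.39
Round up: n = 85.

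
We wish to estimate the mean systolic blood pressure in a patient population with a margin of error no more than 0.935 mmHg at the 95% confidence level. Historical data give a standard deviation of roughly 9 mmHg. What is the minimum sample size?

356

For a mean, the margin of error is E = z·σ/√n, so n = (zσ/E)².
At 95% confidence, z = 1.960.
n = (1.960 × 9 / 0.935)² = 355.94
Round up: n = 356.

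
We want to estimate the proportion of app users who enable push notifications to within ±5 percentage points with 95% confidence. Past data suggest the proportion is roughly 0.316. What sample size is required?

For a proportion with margin E = 0.05 at 95% confidence, z = 1.960.
n = p̂(1−p̂)(z/E)² = 0.316 × 0.684 × (1.960/0.05)² = 332.14
Round up: n = 333.

n = 333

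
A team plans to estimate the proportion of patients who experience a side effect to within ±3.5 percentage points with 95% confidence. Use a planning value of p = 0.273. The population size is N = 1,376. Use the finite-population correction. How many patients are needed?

n = 429

For a proportion with margin E = 0.035 at 95% confidence, z = 1.960.
n = p̂(1−p̂)(z/E)² = 0.273 × 0.727 × (1.960/0.035)² = 622.41 — call this n₀.
Finite-population correction with N = 1,376: n = n₀ / (1 + (n₀−1)/N) = 622.41 / 1.452 = 428.66
Round up: n = 429.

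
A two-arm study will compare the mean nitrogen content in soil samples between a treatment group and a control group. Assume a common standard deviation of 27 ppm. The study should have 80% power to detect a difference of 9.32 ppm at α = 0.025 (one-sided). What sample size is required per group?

For two equal groups, n per group = 2·((z_α + z_β)·σ/δ)².
z_α = 1.960; z_β = 0.842 (power 80%).
n = 2 × (2.802 × 27 / 9.32)² = 2 × 65.89 = 131.78
Round up: n = 132 per group.

132 per group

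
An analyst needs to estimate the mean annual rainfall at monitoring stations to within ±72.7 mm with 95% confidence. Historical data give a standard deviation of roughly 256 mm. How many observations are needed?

n = 48

For a mean, the margin of error is E = z·σ/√n, so n = (zσ/E)².
At 95% confidence, z = 1.960.
n = (1.960 × 256 / 72.7)² = 47.63
Round up: n = 48.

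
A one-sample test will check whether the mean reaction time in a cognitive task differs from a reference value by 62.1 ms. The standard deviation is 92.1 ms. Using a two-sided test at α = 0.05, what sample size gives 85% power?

For a one-sample z-test, n = ((z_{α/2} + z_β)·σ/δ)².
z_{α/2} = 1.960 (two-sided α = 0.05); z_β = 1.036 (power 85% → β = 0.15).
n = (2.996 × 92.1 / 62.1)² = 19.74
Round up: n = 20.

20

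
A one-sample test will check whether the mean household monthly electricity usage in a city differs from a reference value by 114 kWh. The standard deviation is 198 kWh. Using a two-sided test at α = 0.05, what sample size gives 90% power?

For a one-sample z-test, n = ((z_{α/2} + z_β)·σ/δ)².
z_{α/2} = 1.960 (two-sided α = 0.05); z_β = 1.282 (power 90% → β = 0.1).
n = (3.242 × 198 / 114)² = 31.71
Round up: n = 32.

n = 32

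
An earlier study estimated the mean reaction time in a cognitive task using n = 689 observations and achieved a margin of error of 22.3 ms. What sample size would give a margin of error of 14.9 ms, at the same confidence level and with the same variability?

Margin of error scales as 1/√n, so n₂ = n₁·(E₁/E₂)².
n₂ = 689 × (22.3/14.9)² = 689 × 2.24 = 1543.36
Round up: n₂ = 1544.

1544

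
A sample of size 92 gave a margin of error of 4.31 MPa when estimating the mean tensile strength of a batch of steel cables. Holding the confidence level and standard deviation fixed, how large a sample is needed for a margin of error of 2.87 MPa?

208

Margin of error scales as 1/√n, so n₂ = n₁·(E₁/E₂)².
n₂ = 92 × (4.31/2.87)² = 92 × 2.255 = 207.46
Round up: n₂ = 208.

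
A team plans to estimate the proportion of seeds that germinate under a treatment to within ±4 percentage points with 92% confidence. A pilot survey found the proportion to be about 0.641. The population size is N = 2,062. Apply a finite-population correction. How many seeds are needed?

364

For a proportion with margin E = 0.04 at 92% confidence, z = 1.751.
n = p̂(1−p̂)(z/E)² = 0.641 × 0.359 × (1.751/0.04)² = 440.97 — call this n₀.
Finite-population correction with N = 2,062: n = n₀ / (1 + (n₀−1)/N) = 440.97 / 1.213 = 363.54
Round up: n = 364.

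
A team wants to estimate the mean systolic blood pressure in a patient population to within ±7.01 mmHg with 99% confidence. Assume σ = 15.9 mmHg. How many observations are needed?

35

For a mean, the margin of error is E = z·σ/√n, so n = (zσ/E)².
At 99% confidence, z = 2.576.
n = (2.576 × 15.9 / 7.01)² = 34.14
Round up: n = 35.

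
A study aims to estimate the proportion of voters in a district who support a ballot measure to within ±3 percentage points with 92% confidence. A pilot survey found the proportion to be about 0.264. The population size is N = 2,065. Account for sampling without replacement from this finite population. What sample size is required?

n = 502

For a proportion with margin E = 0.03 at 92% confidence, z = 1.751.
n = p̂(1−p̂)(z/E)² = 0.264 × 0.736 × (1.751/0.03)² = 661.93 — call this n₀.
Finite-population correction with N = 2,065: n = n₀ / (1 + (n₀−1)/N) = 661.93 / 1.32 = 501.46
Round up: n = 502.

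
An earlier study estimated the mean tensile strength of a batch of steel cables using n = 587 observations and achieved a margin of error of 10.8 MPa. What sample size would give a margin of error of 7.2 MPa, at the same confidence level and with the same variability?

n = 1321

Margin of error scales as 1/√n, so n₂ = n₁·(E₁/E₂)².
n₂ = 587 × (10.8/7.2)² = 587 × 2.25 = 1320.75
Round up: n₂ = 1321.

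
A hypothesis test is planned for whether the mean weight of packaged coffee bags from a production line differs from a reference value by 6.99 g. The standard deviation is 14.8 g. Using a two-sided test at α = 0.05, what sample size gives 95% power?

59

For a one-sample z-test, n = ((z_{α/2} + z_β)·σ/δ)².
z_{α/2} = 1.960 (two-sided α = 0.05); z_β = 1.645 (power 95% → β = 0.05).
n = (3.605 × 14.8 / 6.99)² = 58.26
Round up: n = 59.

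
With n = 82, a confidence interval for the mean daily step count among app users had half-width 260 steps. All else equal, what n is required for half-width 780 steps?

10

Margin of error scales as 1/√n, so n₂ = n₁·(E₁/E₂)².
n₂ = 82 × (260/780)² = 82 × 0.1111 = 9.11
Round up: n₂ = 10.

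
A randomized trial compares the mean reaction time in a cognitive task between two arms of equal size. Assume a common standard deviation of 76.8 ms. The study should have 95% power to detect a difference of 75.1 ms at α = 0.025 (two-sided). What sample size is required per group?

For two equal groups, n per group = 2·((z_{α/2} + z_β)·σ/δ)².
z_{α/2} = 2.241; z_β = 1.645 (power 95%).
n = 2 × (3.886 × 76.8 / 75.1)² = 2 × 15.79 = 31.58
Round up: n = 32 per group.

32 per group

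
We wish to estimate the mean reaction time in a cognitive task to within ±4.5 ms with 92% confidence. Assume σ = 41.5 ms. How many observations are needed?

For a mean, the margin of error is E = z·σ/√n, so n = (zσ/E)².
At 92% confidence, z = 1.751.
n = (1.751 × 41.5 / 4.5)² = 260.76
Round up: n = 261.

n = 261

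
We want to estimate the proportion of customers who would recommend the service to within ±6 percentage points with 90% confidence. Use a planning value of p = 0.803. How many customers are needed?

For a proportion with margin E = 0.06 at 90% confidence, z = 1.645.
n = p̂(1−p̂)(z/E)² = 0.803 × 0.197 × (1.645/0.06)² = 118.91
Round up: n = 119.

119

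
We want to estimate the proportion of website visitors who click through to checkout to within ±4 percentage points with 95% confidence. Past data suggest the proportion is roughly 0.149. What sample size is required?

305

For a proportion with margin E = 0.04 at 95% confidence, z = 1.960.
n = p̂(1−p̂)(z/E)² = 0.149 × 0.851 × (1.960/0.04)² = 304.44
Round up: n = 305.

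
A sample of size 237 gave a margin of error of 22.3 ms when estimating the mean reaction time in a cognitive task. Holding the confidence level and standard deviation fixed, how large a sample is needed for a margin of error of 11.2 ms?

940

Margin of error scales as 1/√n, so n₂ = n₁·(E₁/E₂)².
n₂ = 237 × (22.3/11.2)² = 237 × 3.964 = 939.47
Round up: n₂ = 940.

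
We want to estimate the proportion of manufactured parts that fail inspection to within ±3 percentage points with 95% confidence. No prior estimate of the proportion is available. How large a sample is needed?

For a proportion with margin E = 0.03 at 95% confidence, z = 1.960.
With no prior estimate, use p = 0.5, which maximizes p(1−p) at 0.25.
n = 0.25 × (z/E)² = 0.25 × (1.960/0.03)² = 1067.11
Round up: n = 1068.

n = 1068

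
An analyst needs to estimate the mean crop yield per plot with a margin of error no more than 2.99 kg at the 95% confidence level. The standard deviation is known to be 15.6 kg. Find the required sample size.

For a mean, the margin of error is E = z·σ/√n, so n = (zσ/E)².
At 95% confidence, z = 1.960.
n = (1.960 × 15.6 / 2.99)² = 104.57
Round up: n = 105.

n = 105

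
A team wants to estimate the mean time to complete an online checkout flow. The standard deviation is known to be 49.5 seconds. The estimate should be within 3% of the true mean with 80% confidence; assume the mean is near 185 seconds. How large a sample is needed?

For a mean, the margin of error is E = z·σ/√n, so n = (zσ/E)².
At 80% confidence, z = 1.282.
E = 3% of 185 = 5.55 seconds.
n = (1.282 × 49.5 / 5.55)² = 130.74
Round up: n = 131.

n = 131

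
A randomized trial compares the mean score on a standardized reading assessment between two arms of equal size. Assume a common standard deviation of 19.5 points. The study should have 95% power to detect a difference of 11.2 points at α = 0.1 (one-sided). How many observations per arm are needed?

52 per group

For two equal groups, n per group = 2·((z_α + z_β)·σ/δ)².
z_α = 1.282; z_β = 1.645 (power 95%).
n = 2 × (2.927 × 19.5 / 11.2)² = 2 × 25.97 = 51.94
Round up: n = 52 per group.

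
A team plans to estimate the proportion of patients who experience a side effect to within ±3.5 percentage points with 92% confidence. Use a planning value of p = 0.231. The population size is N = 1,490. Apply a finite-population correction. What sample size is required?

For a proportion with margin E = 0.035 at 92% confidence, z = 1.751.
n = p̂(1−p̂)(z/E)² = 0.231 × 0.769 × (1.751/0.035)² = 444.61 — call this n₀.
Finite-population correction with N = 1,490: n = n₀ / (1 + (n₀−1)/N) = 444.61 / 1.298 = 342.53
Round up: n = 343.

343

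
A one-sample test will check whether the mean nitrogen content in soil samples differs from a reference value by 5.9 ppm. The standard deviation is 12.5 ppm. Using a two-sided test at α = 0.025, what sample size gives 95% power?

For a one-sample z-test, n = ((z_{α/2} + z_β)·σ/δ)².
z_{α/2} = 2.241 (two-sided α = 0.025); z_β = 1.645 (power 95% → β = 0.05).
n = (3.886 × 12.5 / 5.9)² = 67.78
Round up: n = 68.

n = 68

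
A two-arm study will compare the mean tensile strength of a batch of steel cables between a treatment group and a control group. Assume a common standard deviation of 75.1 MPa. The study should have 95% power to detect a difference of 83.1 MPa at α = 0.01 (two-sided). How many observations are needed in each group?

30 per group

For two equal groups, n per group = 2·((z_{α/2} + z_β)·σ/δ)².
z_{α/2} = 2.576; z_β = 1.645 (power 95%).
n = 2 × (4.221 × 75.1 / 83.1)² = 2 × 14.55 = 29.10
Round up: n = 30 per group.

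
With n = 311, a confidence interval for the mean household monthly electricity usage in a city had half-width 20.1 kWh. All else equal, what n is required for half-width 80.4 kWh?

Margin of error scales as 1/√n, so n₂ = n₁·(E₁/E₂)².
n₂ = 311 × (20.1/80.4)² = 311 × 0.0625 = 19.44
Round up: n₂ = 20.

n = 20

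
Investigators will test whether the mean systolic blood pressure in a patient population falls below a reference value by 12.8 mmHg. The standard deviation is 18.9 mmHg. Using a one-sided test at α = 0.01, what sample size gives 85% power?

For a one-sample z-test, n = ((z_α + z_β)·σ/δ)².
z_α = 2.326 (one-sided α = 0.01); z_β = 1.036 (power 85% → β = 0.15).
n = (3.362 × 18.9 / 12.8)² = 24.64
Round up: n = 25.

25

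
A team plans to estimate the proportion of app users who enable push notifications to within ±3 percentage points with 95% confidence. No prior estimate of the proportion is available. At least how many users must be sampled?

n = 1068

For a proportion with margin E = 0.03 at 95% confidence, z = 1.960.
With no prior estimate, use p = 0.5, which maximizes p(1−p) at 0.25.
n = 0.25 × (z/E)² = 0.25 × (1.960/0.03)² = 1067.11
Round up: n = 1068.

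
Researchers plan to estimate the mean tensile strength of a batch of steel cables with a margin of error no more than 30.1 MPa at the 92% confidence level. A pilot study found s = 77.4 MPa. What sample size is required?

21

For a mean, the margin of error is E = z·σ/√n, so n = (zσ/E)².
At 92% confidence, z = 1.751.
n = (1.751 × 77.4 / 30.1)² = 20.27
Round up: n = 21.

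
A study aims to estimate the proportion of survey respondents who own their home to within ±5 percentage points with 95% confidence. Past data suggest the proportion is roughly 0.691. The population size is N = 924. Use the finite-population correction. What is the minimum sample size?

For a proportion with margin E = 0.05 at 95% confidence, z = 1.960.
n = p̂(1−p̂)(z/E)² = 0.691 × 0.309 × (1.960/0.05)² = 328.10 — call this n₀.
Finite-population correction with N = 924: n = n₀ / (1 + (n₀−1)/N) = 328.10 / 1.354 = 242.32
Round up: n = 243.

243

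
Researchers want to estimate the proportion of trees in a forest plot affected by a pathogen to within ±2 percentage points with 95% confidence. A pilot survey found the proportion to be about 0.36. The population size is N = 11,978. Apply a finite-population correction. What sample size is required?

1868

For a proportion with margin E = 0.02 at 95% confidence, z = 1.960.
n = p̂(1−p̂)(z/E)² = 0.36 × 0.64 × (1.960/0.02)² = 2212.76 — call this n₀.
Finite-population correction with N = 11,978: n = n₀ / (1 + (n₀−1)/N) = 2212.76 / 1.185 = 1867.31
Round up: n = 1868.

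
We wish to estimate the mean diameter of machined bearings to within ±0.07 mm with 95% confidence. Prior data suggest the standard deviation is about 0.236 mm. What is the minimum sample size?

n = 44

For a mean, the margin of error is E = z·σ/√n, so n = (zσ/E)².
At 95% confidence, z = 1.960.
n = (1.960 × 0.236 / 0.07)² = 43.67
Round up: n = 44.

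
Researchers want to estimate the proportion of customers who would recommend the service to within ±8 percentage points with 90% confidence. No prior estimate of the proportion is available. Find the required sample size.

106

For a proportion with margin E = 0.08 at 90% confidence, z = 1.645.
With no prior estimate, use p = 0.5, which maximizes p(1−p) at 0.25.
n = 0.25 × (z/E)² = 0.25 × (1.645/0.08)² = 105.70
Round up: n = 106.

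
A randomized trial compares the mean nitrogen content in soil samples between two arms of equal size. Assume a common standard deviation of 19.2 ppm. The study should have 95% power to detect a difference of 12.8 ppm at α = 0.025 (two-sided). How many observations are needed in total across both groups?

136 total

For two equal groups, n per group = 2·((z_{α/2} + z_β)·σ/δ)².
z_{α/2} = 2.241; z_β = 1.645 (power 95%).
n = 2 × (3.886 × 19.2 / 12.8)² = 2 × 33.98 = 67.96
Round up: n = 68 per group.
Total across both groups: 2 × 68 = 136.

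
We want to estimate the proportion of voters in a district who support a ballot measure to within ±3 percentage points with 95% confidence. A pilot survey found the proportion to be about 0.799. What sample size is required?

For a proportion with margin E = 0.03 at 95% confidence, z = 1.960.
n = p̂(1−p̂)(z/E)² = 0.799 × 0.201 × (1.960/0.03)² = 685.51
Round up: n = 686.

686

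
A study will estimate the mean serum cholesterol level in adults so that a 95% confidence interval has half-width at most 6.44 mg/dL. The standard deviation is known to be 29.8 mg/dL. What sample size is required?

For a mean, the margin of error is E = z·σ/√n, so n = (zσ/E)².
At 95% confidence, z = 1.960.
n = (1.960 × 29.8 / 6.44)² = 82.26
Round up: n = 83.

83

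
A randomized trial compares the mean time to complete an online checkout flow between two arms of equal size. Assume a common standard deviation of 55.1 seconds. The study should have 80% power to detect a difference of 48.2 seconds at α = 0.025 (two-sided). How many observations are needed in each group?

For two equal groups, n per group = 2·((z_{α/2} + z_β)·σ/δ)².
z_{α/2} = 2.241; z_β = 0.842 (power 80%).
n = 2 × (3.083 × 55.1 / 48.2)² = 2 × 12.42 = 24.84
Round up: n = 25 per group.

25 per group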